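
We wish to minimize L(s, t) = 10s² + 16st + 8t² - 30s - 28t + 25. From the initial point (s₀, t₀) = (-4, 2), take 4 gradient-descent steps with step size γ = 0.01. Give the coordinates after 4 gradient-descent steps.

(-2.07833728, 3.35197184)

∇L = (20s + 16t - 30, 16s + 16t - 28)
(s₁, t₁) = (-4, 2) − 0.01·(-78, -60) = (-3.22, 2.6)
(s₂, t₂) = (-3.22, 2.6) − 0.01·(-52.8, -37.92) = (-2.692, 2.9792)
(s₃, t₃) = (-2.692, 2.9792) − 0.01·(-36.1728, -23.4048) = (-2.330272, 3.213248)
(s₄, t₄) = (-2.330272, 3.213248) − 0.01·(-25.193472, -13.872384) = (-2.07833728, 3.35197184)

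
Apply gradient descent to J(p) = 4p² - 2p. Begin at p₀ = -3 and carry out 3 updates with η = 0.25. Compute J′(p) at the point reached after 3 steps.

26

J′(p) = 8p - 2
Step 1: J′(-3) = -26; p₁ = -3 − 0.25·(-26) = 3.5
Step 2: J′(3.5) = 26; p₂ = 3.5 − 0.25·26 = -3
Step 3: J′(-3) = -26; p₃ = -3 − 0.25·(-26) = 3.5
J′(p) at (3.5) = 26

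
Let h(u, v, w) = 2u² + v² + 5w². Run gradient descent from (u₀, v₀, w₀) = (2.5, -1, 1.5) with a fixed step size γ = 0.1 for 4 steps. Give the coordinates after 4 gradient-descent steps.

(0.324, -0.4096, 0)

∇h = (4u, 2v, 10w)
Step 1: at (2.5, -1, 1.5), ∇h = (10, -2, 15) → (2.5, -1, 1.5) − 0.1·(10, -2, 15) = (1.5, -0.8, 0)
Step 2: at (1.5, -0.8, 0), ∇h = (6, -1.6, 0) → (1.5, -0.8, 0) − 0.1·(6, -1.6, 0) = (0.9, -0.64, 0)
Step 3: at (0.9, -0.64, 0), ∇h = (3.6, -1.28, 0) → (0.9, -0.64, 0) − 0.1·(3.6, -1.28, 0) = (0.54, -0.512, 0)
Step 4: at (0.54, -0.512, 0), ∇h = (2.16, -1.024, 0) → (0.54, -0.512, 0) − 0.1·(2.16, -1.024, 0) = (0.324, -0.4096, 0)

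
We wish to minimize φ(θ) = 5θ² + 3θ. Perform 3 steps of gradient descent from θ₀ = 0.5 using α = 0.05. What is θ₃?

-0.2

φ′(θ) = 10θ + 3
θ₁ = 0.5 − 0.05·8 = 0.1
θ₂ = 0.1 − 0.05·4 = -0.1
θ₃ = -0.1 − 0.05·2 = -0.2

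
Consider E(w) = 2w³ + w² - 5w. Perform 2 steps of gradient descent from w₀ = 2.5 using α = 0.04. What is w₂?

E′(w) = 6w² + 2w - 5
w₁ = 2.5 − 0.04·37.5 = 1
w₂ = 1 − 0.04·3 = 0.88

0.88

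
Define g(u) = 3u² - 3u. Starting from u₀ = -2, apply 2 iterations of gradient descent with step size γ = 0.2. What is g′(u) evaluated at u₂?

-0.6

g′(u) = 6u - 3
Step 1: g′(-2) = -15; u₁ = -2 − 0.2·(-15) = 1
Step 2: g′(1) = 3; u₂ = 1 − 0.2·3 = 0.4
g′(u) at (0.4) = -0.6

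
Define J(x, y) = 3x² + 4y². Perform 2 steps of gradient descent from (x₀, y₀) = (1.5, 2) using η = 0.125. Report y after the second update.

∇J = (6x, 8y)
(x₁, y₁) = (1.5, 2) − 0.125·(9, 16) = (0.375, 0)
(x₂, y₂) = (0.375, 0) − 0.125·(2.25, 0) = (0.09375, 0)
y = 0

0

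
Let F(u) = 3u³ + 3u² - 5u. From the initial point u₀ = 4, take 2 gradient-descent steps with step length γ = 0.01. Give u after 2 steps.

F′(u) = 9u² + 6u - 5
u₁ = 4 − 0.01·163 = 2.37
u₂ = 2.37 − 0.01·59.7721 = 1.772279

1.772279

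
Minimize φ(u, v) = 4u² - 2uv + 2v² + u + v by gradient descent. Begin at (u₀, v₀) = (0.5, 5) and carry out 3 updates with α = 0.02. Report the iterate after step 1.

(0.6, 4.6)

∇φ = (8u - 2v + 1, -2u + 4v + 1)
(u₁, v₁) = (0.5, 5) − 0.02·(-5, 20) = (0.6, 4.6)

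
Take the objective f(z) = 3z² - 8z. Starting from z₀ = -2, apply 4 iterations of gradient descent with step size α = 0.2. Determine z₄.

f′(z) = 6z - 8
z₁ = -2 − 0.2·(-20) = 2
z₂ = 2 − 0.2·4 = 1.2
z₃ = 1.2 − 0.2·(-0.8) = 1.36
z₄ = 1.36 − 0.2·0.16 = 1.328

1.328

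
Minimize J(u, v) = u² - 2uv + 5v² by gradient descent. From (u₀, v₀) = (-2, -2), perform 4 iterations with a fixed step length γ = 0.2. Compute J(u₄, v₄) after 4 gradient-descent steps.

24.06879232

∇J = (2u - 2v, -2u + 10v)
(u₁, v₁) = (-2, -2) − 0.2·(0, -16) = (-2, 1.2)
(u₂, v₂) = (-2, 1.2) − 0.2·(-6.4, 16) = (-0.72, -2)
(u₃, v₃) = (-0.72, -2) − 0.2·(2.56, -18.56) = (-1.232, 1.712)
(u₄, v₄) = (-1.232, 1.712) − 0.2·(-5.888, 19.584) = (-0.0544, -2.2048)
J(-0.0544, -2.2048) = 24.06879232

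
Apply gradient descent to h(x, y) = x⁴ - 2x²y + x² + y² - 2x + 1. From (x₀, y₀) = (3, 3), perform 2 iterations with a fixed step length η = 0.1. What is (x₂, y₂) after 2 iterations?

∇h = (4x³ - 4xy + 2x - 2, -2x² + 2y)
(x₁, y₁) = (3, 3) − 0.1·(76, -12) = (-4.6, 4.2)
(x₂, y₂) = (-4.6, 4.2) − 0.1·(-323.264, -33.92) = (27.7264, 7.592)

(27.7264, 7.592)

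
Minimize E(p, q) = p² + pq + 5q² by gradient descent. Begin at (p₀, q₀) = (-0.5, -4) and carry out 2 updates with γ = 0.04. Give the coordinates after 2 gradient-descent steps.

(-0.1808, -1.416)

∇E = (2p + q, p + 10q)
(p₁, q₁) = (-0.5, -4) − 0.04·(-5, -40.5) = (-0.3, -2.38)
(p₂, q₂) = (-0.3, -2.38) − 0.04·(-2.98, -24.1) = (-0.1808, -1.416)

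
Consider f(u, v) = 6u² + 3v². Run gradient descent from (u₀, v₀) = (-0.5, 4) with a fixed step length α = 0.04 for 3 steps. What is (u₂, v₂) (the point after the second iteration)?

(-0.1352, 2.3104)

∇f = (12u, 6v)
Step 1: at (-0.5, 4), ∇f = (-6, 24) → (-0.5, 4) − 0.04·(-6, 24) = (-0.26, 3.04)
Step 2: at (-0.26, 3.04), ∇f = (-3.12, 18.24) → (-0.26, 3.04) − 0.04·(-3.12, 18.24) = (-0.1352, 2.3104)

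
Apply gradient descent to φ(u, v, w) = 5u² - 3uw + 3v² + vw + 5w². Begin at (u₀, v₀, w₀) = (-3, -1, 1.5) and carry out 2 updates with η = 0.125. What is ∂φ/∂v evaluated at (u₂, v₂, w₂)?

1.265625

∇φ = (10u - 3w, 6v + w, -3u + v + 10w)
(u₁, v₁, w₁) = (-3, -1, 1.5) − 0.125·(-34.5, -4.5, 23) = (1.3125, -0.4375, -1.375)
(u₂, v₂, w₂) = (1.3125, -0.4375, -1.375) − 0.125·(17.25, -4, -18.125) = (-0.84375, 0.0625, 0.890625)
∂φ/∂v at (-0.84375, 0.0625, 0.890625) = 1.265625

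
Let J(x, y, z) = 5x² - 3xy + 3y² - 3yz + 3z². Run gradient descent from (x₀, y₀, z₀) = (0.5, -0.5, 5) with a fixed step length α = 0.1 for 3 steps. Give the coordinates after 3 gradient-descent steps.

∇J = (10x - 3y, -3x + 6y - 3z, -3y + 6z)
(x₁, y₁, z₁) = (0.5, -0.5, 5) − 0.1·(6.5, -19.5, 31.5) = (-0.15, 1.45, 1.85)
(x₂, y₂, z₂) = (-0.15, 1.45, 1.85) − 0.1·(-5.85, 3.6, 6.75) = (0.435, 1.09, 1.175)
(x₃, y₃, z₃) = (0.435, 1.09, 1.175) − 0.1·(1.08, 1.71, 3.78) = (0.327, 0.919, 0.797)

(0.327, 0.919, 0.797)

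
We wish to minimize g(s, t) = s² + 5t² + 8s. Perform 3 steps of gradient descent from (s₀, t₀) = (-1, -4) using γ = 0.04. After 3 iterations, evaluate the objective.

∇g = (2s + 8, 10t)
Step 1: at (-1, -4), ∇g = (6, -40) → (-1, -4) − 0.04·(6, -40) = (-1.24, -2.4)
Step 2: at (-1.24, -2.4), ∇g = (5.52, -24) → (-1.24, -2.4) − 0.04·(5.52, -24) = (-1.4608, -1.44)
Step 3: at (-1.4608, -1.44), ∇g = (5.0784, -14.4) → (-1.4608, -1.44) − 0.04·(5.0784, -14.4) = (-1.663936, -0.864)
g(-1.663936, -0.864) = -6.810324987904

-6.810324987904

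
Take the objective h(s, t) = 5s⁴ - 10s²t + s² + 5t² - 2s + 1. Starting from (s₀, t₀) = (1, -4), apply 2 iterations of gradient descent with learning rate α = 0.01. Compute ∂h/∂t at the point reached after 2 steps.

-31.504

∇h = (20s³ - 20st + 2s - 2, -10s² + 10t)
(s₁, t₁) = (1, -4) − 0.01·(100, -50) = (0, -3.5)
(s₂, t₂) = (0, -3.5) − 0.01·(-2, -35) = (0.02, -3.15)
∂h/∂t at (0.02, -3.15) = -31.504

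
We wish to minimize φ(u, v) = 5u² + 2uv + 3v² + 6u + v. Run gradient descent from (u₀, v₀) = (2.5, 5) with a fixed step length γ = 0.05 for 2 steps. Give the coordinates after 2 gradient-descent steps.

(-0.395, 2.145)

∇φ = (10u + 2v + 6, 2u + 6v + 1)
Step 1: at (2.5, 5), ∇φ = (41, 36) → (2.5, 5) − 0.05·(41, 36) = (0.45, 3.2)
Step 2: at (0.45, 3.2), ∇φ = (16.9, 21.1) → (0.45, 3.2) − 0.05·(16.9, 21.1) = (-0.395, 2.145)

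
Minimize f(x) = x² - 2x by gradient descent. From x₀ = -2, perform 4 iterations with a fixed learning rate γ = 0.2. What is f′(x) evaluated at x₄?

f′(x) = 2x - 2
x₁ = -2 − 0.2·(-6) = -0.8
x₂ = -0.8 − 0.2·(-3.6) = -0.08
x₃ = -0.08 − 0.2·(-2.16) = 0.352
x₄ = 0.352 − 0.2·(-1.296) = 0.6112
f′(x) at (0.6112) = -0.7776

-0.7776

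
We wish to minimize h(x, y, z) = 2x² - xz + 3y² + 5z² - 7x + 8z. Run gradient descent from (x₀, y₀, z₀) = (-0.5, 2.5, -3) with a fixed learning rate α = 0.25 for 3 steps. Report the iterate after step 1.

∇h = (4x - z - 7, 6y, -x + 10z + 8)
(x₁, y₁, z₁) = (-0.5, 2.5, -3) − 0.25·(-6, 15, -21.5) = (1, -1.25, 2.375)

(1, -1.25, 2.375)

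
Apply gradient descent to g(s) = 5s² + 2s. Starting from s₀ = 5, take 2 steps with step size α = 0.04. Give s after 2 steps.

g′(s) = 10s + 2
Step 1: g′(5) = 52; s₁ = 5 − 0.04·52 = 2.92
Step 2: g′(2.92) = 31.2; s₂ = 2.92 − 0.04·31.2 = 1.672

1.672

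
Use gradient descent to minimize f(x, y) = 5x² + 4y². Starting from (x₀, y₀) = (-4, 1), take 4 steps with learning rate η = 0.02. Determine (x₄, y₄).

(-1.6384, 0.49787136)

∇f = (10x, 8y)
(x₁, y₁) = (-4, 1) − 0.02·(-40, 8) = (-3.2, 0.84)
(x₂, y₂) = (-3.2, 0.84) − 0.02·(-32, 6.72) = (-2.56, 0.7056)
(x₃, y₃) = (-2.56, 0.7056) − 0.02·(-25.6, 5.6448) = (-2.048, 0.592704)
(x₄, y₄) = (-2.048, 0.592704) − 0.02·(-20.48, 4.741632) = (-1.6384, 0.49787136)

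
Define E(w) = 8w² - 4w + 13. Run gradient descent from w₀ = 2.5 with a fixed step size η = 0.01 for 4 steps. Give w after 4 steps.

E′(w) = 16w - 4
w₁ = 2.5 − 0.01·36 = 2.14
w₂ = 2.14 − 0.01·30.24 = 1.8376
w₃ = 1.8376 − 0.01·25.4016 = 1.583584
w₄ = 1.583584 − 0.01·21.337344 = 1.37021056

1.37021056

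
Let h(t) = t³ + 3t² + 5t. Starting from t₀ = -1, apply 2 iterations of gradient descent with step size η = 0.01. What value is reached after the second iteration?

h′(t) = 3t² + 6t + 5
Step 1: h′(-1) = 2; t₁ = -1 − 0.01·2 = -1.02
Step 2: h′(-1.02) = 2.0012; t₂ = -1.02 − 0.01·2.0012 = -1.040012

-1.040012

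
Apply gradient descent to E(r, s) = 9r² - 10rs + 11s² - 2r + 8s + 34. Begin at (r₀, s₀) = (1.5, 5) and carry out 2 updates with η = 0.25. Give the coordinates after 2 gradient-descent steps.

(-78.5, 110.75)

∇E = (18r - 10s - 2, -10r + 22s + 8)
Step 1: at (1.5, 5), ∇E = (-25, 103) → (1.5, 5) − 0.25·(-25, 103) = (7.75, -20.75)
Step 2: at (7.75, -20.75), ∇E = (345, -526) → (7.75, -20.75) − 0.25·(345, -526) = (-78.5, 110.75)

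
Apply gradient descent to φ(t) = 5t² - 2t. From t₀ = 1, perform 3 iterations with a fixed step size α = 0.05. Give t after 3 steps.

0.3

φ′(t) = 10t - 2
Step 1: φ′(1) = 8; t₁ = 1 − 0.05·8 = 0.6
Step 2: φ′(0.6) = 4; t₂ = 0.6 − 0.05·4 = 0.4
Step 3: φ′(0.4) = 2; t₃ = 0.4 − 0.05·2 = 0.3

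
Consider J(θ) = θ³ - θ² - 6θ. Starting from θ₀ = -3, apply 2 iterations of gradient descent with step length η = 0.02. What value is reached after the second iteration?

J′(θ) = 3θ² - 2θ - 6
Step 1: J′(-3) = 27; θ₁ = -3 − 0.02·27 = -3.54
Step 2: J′(-3.54) = 38.6748; θ₂ = -3.54 − 0.02·38.6748 = -4.313496

-4.313496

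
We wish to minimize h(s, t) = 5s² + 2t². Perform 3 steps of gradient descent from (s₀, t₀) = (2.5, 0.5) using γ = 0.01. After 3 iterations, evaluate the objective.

16.998910144848

∇h = (10s, 4t)
Step 1: at (2.5, 0.5), ∇h = (25, 2) → (2.5, 0.5) − 0.01·(25, 2) = (2.25, 0.48)
Step 2: at (2.25, 0.48), ∇h = (22.5, 1.92) → (2.25, 0.48) − 0.01·(22.5, 1.92) = (2.025, 0.4608)
Step 3: at (2.025, 0.4608), ∇h = (20.25, 1.8432) → (2.025, 0.4608) − 0.01·(20.25, 1.8432) = (1.8225, 0.442368)
h(1.8225, 0.442368) = 16.998910144848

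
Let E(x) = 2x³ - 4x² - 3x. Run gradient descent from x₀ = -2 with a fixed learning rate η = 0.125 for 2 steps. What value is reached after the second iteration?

E′(x) = 6x² - 8x - 3
Step 1: E′(-2) = 37; x₁ = -2 − 0.125·37 = -6.625
Step 2: E′(-6.625) = 313.34375; x₂ = -6.625 − 0.125·313.34375 = -45.79296875

-45.79296875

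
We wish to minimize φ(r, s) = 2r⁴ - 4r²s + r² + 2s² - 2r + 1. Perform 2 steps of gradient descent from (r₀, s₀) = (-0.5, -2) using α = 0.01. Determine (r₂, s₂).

∇φ = (8r³ - 8rs + 2r - 2, -4r² + 4s)
(r₁, s₁) = (-0.5, -2) − 0.01·(-12, -9) = (-0.38, -1.91)
(r₂, s₂) = (-0.38, -1.91) − 0.01·(-9.005376, -8.2176) = (-0.28994624, -1.827824)

(-0.28994624, -1.827824)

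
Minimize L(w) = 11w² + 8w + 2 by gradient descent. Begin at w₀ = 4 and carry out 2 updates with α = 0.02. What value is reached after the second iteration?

1.0048

L′(w) = 22w + 8
w₁ = 4 − 0.02·96 = 2.08
w₂ = 2.08 − 0.02·53.76 = 1.0048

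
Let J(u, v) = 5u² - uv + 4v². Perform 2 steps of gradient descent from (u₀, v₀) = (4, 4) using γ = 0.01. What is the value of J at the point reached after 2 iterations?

91.2799648

∇J = (10u - v, -u + 8v)
Step 1: at (4, 4), ∇J = (36, 28) → (4, 4) − 0.01·(36, 28) = (3.64, 3.72)
Step 2: at (3.64, 3.72), ∇J = (32.68, 26.12) → (3.64, 3.72) − 0.01·(32.68, 26.12) = (3.3132, 3.4588)
J(3.3132, 3.4588) = 91.2799648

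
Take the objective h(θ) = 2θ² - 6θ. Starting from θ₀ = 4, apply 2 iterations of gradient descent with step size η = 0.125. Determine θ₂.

2.125

h′(θ) = 4θ - 6
θ₁ = 4 − 0.125·10 = 2.75
θ₂ = 2.75 − 0.125·5 = 2.125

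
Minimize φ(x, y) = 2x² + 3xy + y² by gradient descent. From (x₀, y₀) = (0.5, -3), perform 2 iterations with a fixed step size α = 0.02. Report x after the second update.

∇φ = (4x + 3y, 3x + 2y)
(x₁, y₁) = (0.5, -3) − 0.02·(-7, -4.5) = (0.64, -2.91)
(x₂, y₂) = (0.64, -2.91) − 0.02·(-6.17, -3.9) = (0.7634, -2.832)
x = 0.7634

0.7634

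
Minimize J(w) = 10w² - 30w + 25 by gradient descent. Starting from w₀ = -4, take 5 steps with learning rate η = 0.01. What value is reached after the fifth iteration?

J′(w) = 20w - 30
Step 1: J′(-4) = -110; w₁ = -4 − 0.01·(-110) = -2.9
Step 2: J′(-2.9) = -88; w₂ = -2.9 − 0.01·(-88) = -2.02
Step 3: J′(-2.02) = -70.4; w₃ = -2.02 − 0.01·(-70.4) = -1.316
Step 4: J′(-1.316) = -56.32; w₄ = -1.316 − 0.01·(-56.32) = -0.7528
Step 5: J′(-0.7528) = -45.056; w₅ = -0.7528 − 0.01·(-45.056) = -0.30224

-0.30224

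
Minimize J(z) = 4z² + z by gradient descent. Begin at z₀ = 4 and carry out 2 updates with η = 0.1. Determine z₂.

0.04

J′(z) = 8z + 1
z₁ = 4 − 0.1·33 = 0.7
z₂ = 0.7 − 0.1·6.6 = 0.04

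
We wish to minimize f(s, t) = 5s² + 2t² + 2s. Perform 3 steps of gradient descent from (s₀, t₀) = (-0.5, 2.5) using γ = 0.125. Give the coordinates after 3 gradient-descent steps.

∇f = (10s + 2, 4t)
Step 1: at (-0.5, 2.5), ∇f = (-3, 10) → (-0.5, 2.5) − 0.125·(-3, 10) = (-0.125, 1.25)
Step 2: at (-0.125, 1.25), ∇f = (0.75, 5) → (-0.125, 1.25) − 0.125·(0.75, 5) = (-0.21875, 0.625)
Step 3: at (-0.21875, 0.625), ∇f = (-0.1875, 2.5) → (-0.21875, 0.625) − 0.125·(-0.1875, 2.5) = (-0.1953125, 0.3125)

(-0.1953125, 0.3125)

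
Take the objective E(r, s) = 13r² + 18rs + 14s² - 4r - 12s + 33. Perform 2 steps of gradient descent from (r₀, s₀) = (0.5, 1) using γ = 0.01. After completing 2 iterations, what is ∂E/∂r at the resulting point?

∇E = (26r + 18s - 4, 18r + 28s - 12)
(r₁, s₁) = (0.5, 1) − 0.01·(27, 25) = (0.23, 0.75)
(r₂, s₂) = (0.23, 0.75) − 0.01·(15.48, 13.14) = (0.0752, 0.6186)
∂E/∂r at (0.0752, 0.6186) = 9.09

9.09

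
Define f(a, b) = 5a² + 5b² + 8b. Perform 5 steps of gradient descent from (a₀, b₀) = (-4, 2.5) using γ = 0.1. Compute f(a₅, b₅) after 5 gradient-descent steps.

-3.2

∇f = (10a, 10b + 8)
Step 1: at (-4, 2.5), ∇f = (-40, 33) → (-4, 2.5) − 0.1·(-40, 33) = (0, -0.8)
Step 2: at (0, -0.8), ∇f = (0, 0) → (0, -0.8) − 0.1·(0, 0) = (0, -0.8)
Step 3: at (0, -0.8), ∇f = (0, 0) → (0, -0.8) − 0.1·(0, 0) = (0, -0.8)
Step 4: at (0, -0.8), ∇f = (0, 0) → (0, -0.8) − 0.1·(0, 0) = (0, -0.8)
Step 5: at (0, -0.8), ∇f = (0, 0) → (0, -0.8) − 0.1·(0, 0) = (0, -0.8)
f(0, -0.8) = -3.2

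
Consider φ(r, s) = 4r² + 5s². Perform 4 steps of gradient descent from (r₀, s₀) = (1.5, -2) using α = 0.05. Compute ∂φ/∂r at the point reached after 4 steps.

∇φ = (8r, 10s)
Step 1: at (1.5, -2), ∇φ = (12, -20) → (1.5, -2) − 0.05·(12, -20) = (0.9, -1)
Step 2: at (0.9, -1), ∇φ = (7.2, -10) → (0.9, -1) − 0.05·(7.2, -10) = (0.54, -0.5)
Step 3: at (0.54, -0.5), ∇φ = (4.32, -5) → (0.54, -0.5) − 0.05·(4.32, -5) = (0.324, -0.25)
Step 4: at (0.324, -0.25), ∇φ = (2.592, -2.5) → (0.324, -0.25) − 0.05·(2.592, -2.5) = (0.1944, -0.125)
∂φ/∂r at (0.1944, -0.125) = 1.5552

1.5552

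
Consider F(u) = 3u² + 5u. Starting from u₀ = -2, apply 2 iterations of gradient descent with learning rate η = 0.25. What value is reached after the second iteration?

F′(u) = 6u + 5
u₁ = -2 − 0.25·(-7) = -0.25
u₂ = -0.25 − 0.25·3.5 = -1.125

-1.125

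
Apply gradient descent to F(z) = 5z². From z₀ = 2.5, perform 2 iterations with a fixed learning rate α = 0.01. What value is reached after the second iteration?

F′(z) = 10z
Step 1: F′(2.5) = 25; z₁ = 2.5 − 0.01·25 = 2.25
Step 2: F′(2.25) = 22.5; z₂ = 2.25 − 0.01·22.5 = 2.025

2.025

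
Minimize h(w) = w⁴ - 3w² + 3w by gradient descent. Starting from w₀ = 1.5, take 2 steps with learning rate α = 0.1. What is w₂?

0.73125

h′(w) = 4w³ - 6w + 3
w₁ = 1.5 − 0.1·7.5 = 0.75
w₂ = 0.75 − 0.1·0.1875 = 0.73125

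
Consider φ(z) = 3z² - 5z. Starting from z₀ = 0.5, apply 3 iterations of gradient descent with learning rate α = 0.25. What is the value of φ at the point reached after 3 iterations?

-2.078125

φ′(z) = 6z - 5
z₁ = 0.5 − 0.25·(-2) = 1
z₂ = 1 − 0.25·1 = 0.75
z₃ = 0.75 − 0.25·(-0.5) = 0.875
φ(0.875) = -2.078125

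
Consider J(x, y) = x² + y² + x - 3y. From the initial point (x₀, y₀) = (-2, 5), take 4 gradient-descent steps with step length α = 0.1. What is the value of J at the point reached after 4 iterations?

∇J = (2x + 1, 2y - 3)
Step 1: at (-2, 5), ∇J = (-3, 7) → (-2, 5) − 0.1·(-3, 7) = (-1.7, 4.3)
Step 2: at (-1.7, 4.3), ∇J = (-2.4, 5.6) → (-1.7, 4.3) − 0.1·(-2.4, 5.6) = (-1.46, 3.74)
Step 3: at (-1.46, 3.74), ∇J = (-1.92, 4.48) → (-1.46, 3.74) − 0.1·(-1.92, 4.48) = (-1.268, 3.292)
Step 4: at (-1.268, 3.292), ∇J = (-1.536, 3.584) → (-1.268, 3.292) − 0.1·(-1.536, 3.584) = (-1.1144, 2.9336)
J(-1.1144, 2.9336) = -0.06730368

-0.06730368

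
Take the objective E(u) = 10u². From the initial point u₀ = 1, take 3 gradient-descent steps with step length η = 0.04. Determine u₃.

0.008

E′(u) = 20u
u₁ = 1 − 0.04·20 = 0.2
u₂ = 0.2 − 0.04·4 = 0.04
u₃ = 0.04 − 0.04·0.8 = 0.008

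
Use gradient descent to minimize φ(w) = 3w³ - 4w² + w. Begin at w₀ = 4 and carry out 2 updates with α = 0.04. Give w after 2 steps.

φ′(w) = 9w² - 8w + 1
w₁ = 4 − 0.04·113 = -0.52
w₂ = -0.52 − 0.04·7.5936 = -0.823744

-0.823744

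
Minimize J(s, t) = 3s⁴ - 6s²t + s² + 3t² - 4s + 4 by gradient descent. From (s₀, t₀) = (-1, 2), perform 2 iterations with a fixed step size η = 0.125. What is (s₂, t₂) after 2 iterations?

∇J = (12s³ - 12st + 2s - 4, -6s² + 6t)
Step 1: at (-1, 2), ∇J = (6, 6) → (-1, 2) − 0.125·(6, 6) = (-1.75, 1.25)
Step 2: at (-1.75, 1.25), ∇J = (-45.5625, -10.875) → (-1.75, 1.25) − 0.125·(-45.5625, -10.875) = (3.9453125, 2.609375)

(3.9453125, 2.609375)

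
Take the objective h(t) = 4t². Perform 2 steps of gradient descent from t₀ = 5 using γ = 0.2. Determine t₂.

h′(t) = 8t
Step 1: h′(5) = 40; t₁ = 5 − 0.2·40 = -3
Step 2: h′(-3) = -24; t₂ = -3 − 0.2·(-24) = 1.8

1.8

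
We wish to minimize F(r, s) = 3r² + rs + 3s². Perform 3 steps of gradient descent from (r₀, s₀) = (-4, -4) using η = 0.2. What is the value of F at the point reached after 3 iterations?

0.458752

∇F = (6r + s, r + 6s)
Step 1: at (-4, -4), ∇F = (-28, -28) → (-4, -4) − 0.2·(-28, -28) = (1.6, 1.6)
Step 2: at (1.6, 1.6), ∇F = (11.2, 11.2) → (1.6, 1.6) − 0.2·(11.2, 11.2) = (-0.64, -0.64)
Step 3: at (-0.64, -0.64), ∇F = (-4.48, -4.48) → (-0.64, -0.64) − 0.2·(-4.48, -4.48) = (0.256, 0.256)
F(0.256, 0.256) = 0.458752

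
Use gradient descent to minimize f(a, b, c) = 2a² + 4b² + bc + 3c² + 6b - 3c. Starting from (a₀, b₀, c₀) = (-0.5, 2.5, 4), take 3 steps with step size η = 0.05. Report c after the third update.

∇f = (4a, 8b + c + 6, b + 6c - 3)
Step 1: at (-0.5, 2.5, 4), ∇f = (-2, 30, 23.5) → (-0.5, 2.5, 4) − 0.05·(-2, 30, 23.5) = (-0.4, 1, 2.825)
Step 2: at (-0.4, 1, 2.825), ∇f = (-1.6, 16.825, 14.95) → (-0.4, 1, 2.825) − 0.05·(-1.6, 16.825, 14.95) = (-0.32, 0.15875, 2.0775)
Step 3: at (-0.32, 0.15875, 2.0775), ∇f = (-1.28, 9.3475, 9.62375) → (-0.32, 0.15875, 2.0775) − 0.05·(-1.28, 9.3475, 9.62375) = (-0.256, -0.308625, 1.5963125)
c = 1.5963125

1.5963125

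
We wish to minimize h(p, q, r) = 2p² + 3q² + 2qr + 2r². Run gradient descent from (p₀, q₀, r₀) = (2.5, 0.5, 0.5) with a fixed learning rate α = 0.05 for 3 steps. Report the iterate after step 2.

∇h = (4p, 6q + 2r, 2q + 4r)
(p₁, q₁, r₁) = (2.5, 0.5, 0.5) − 0.05·(10, 4, 3) = (2, 0.3, 0.35)
(p₂, q₂, r₂) = (2, 0.3, 0.35) − 0.05·(8, 2.5, 2) = (1.6, 0.175, 0.25)

(1.6, 0.175, 0.25)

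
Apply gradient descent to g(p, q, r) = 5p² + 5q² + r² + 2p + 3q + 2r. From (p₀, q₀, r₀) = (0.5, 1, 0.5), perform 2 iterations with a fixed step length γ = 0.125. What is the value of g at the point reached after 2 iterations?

-0.8955078125

∇g = (10p + 2, 10q + 3, 2r + 2)
Step 1: at (0.5, 1, 0.5), ∇g = (7, 13, 3) → (0.5, 1, 0.5) − 0.125·(7, 13, 3) = (-0.375, -0.625, 0.125)
Step 2: at (-0.375, -0.625, 0.125), ∇g = (-1.75, -3.25, 2.25) → (-0.375, -0.625, 0.125) − 0.125·(-1.75, -3.25, 2.25) = (-0.15625, -0.21875, -0.15625)
g(-0.15625, -0.21875, -0.15625) = -0.8955078125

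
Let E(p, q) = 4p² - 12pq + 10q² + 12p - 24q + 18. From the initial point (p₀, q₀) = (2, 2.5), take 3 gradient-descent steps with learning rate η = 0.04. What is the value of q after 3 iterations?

2.45456

∇E = (8p - 12q + 12, -12p + 20q - 24)
Step 1: at (2, 2.5), ∇E = (-2, 2) → (2, 2.5) − 0.04·(-2, 2) = (2.08, 2.42)
Step 2: at (2.08, 2.42), ∇E = (-0.4, -0.56) → (2.08, 2.42) − 0.04·(-0.4, -0.56) = (2.096, 2.4424)
Step 3: at (2.096, 2.4424), ∇E = (-0.5408, -0.304) → (2.096, 2.4424) − 0.04·(-0.5408, -0.304) = (2.117632, 2.45456)
q = 2.45456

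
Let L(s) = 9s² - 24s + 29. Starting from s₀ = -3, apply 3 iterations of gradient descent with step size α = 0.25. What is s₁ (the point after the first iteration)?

L′(s) = 18s - 24
s₁ = -3 − 0.25·(-78) = 16.5

16.5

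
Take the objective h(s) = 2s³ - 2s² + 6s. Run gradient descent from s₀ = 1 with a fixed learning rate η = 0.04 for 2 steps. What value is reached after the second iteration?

h′(s) = 6s² - 4s + 6
s₁ = 1 − 0.04·8 = 0.68
s₂ = 0.68 − 0.04·6.0544 = 0.437824

0.437824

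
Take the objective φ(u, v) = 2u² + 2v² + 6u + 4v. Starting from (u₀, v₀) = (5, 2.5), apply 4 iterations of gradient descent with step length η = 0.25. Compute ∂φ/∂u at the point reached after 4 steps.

∇φ = (4u + 6, 4v + 4)
(u₁, v₁) = (5, 2.5) − 0.25·(26, 14) = (-1.5, -1)
(u₂, v₂) = (-1.5, -1) − 0.25·(0, 0) = (-1.5, -1)
(u₃, v₃) = (-1.5, -1) − 0.25·(0, 0) = (-1.5, -1)
(u₄, v₄) = (-1.5, -1) − 0.25·(0, 0) = (-1.5, -1)
∂φ/∂u at (-1.5, -1) = 0

0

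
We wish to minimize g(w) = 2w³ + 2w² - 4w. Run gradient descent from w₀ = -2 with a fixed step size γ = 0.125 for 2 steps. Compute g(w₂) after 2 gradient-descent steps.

-2014.51904296875

g′(w) = 6w² + 4w - 4
Step 1: g′(-2) = 12; w₁ = -2 − 0.125·12 = -3.5
Step 2: g′(-3.5) = 55.5; w₂ = -3.5 − 0.125·55.5 = -10.4375
g(-10.4375) = -2014.51904296875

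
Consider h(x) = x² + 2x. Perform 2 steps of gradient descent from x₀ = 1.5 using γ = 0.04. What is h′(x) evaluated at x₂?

4.232

h′(x) = 2x + 2
x₁ = 1.5 − 0.04·5 = 1.3
x₂ = 1.3 − 0.04·4.6 = 1.116
h′(x) at (1.116) = 4.232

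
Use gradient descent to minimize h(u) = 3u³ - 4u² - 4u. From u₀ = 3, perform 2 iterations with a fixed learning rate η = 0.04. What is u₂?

h′(u) = 9u² - 8u - 4
u₁ = 3 − 0.04·53 = 0.88
u₂ = 0.88 − 0.04·(-4.0704) = 1.042816

1.042816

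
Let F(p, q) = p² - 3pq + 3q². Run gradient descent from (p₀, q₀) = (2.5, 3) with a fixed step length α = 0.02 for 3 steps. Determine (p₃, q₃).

(2.695032, 2.455452)

∇F = (2p - 3q, -3p + 6q)
(p₁, q₁) = (2.5, 3) − 0.02·(-4, 10.5) = (2.58, 2.79)
(p₂, q₂) = (2.58, 2.79) − 0.02·(-3.21, 9) = (2.6442, 2.61)
(p₃, q₃) = (2.6442, 2.61) − 0.02·(-2.5416, 7.7274) = (2.695032, 2.455452)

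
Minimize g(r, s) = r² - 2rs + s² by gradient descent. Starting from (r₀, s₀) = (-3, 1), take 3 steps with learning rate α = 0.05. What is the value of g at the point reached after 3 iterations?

4.194304

∇g = (2r - 2s, -2r + 2s)
Step 1: at (-3, 1), ∇g = (-8, 8) → (-3, 1) − 0.05·(-8, 8) = (-2.6, 0.6)
Step 2: at (-2.6, 0.6), ∇g = (-6.4, 6.4) → (-2.6, 0.6) − 0.05·(-6.4, 6.4) = (-2.28, 0.28)
Step 3: at (-2.28, 0.28), ∇g = (-5.12, 5.12) → (-2.28, 0.28) − 0.05·(-5.12, 5.12) = (-2.024, 0.024)
g(-2.024, 0.024) = 4.194304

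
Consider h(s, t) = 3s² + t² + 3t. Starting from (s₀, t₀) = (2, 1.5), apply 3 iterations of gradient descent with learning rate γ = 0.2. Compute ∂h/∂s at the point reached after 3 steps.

∇h = (6s, 2t + 3)
(s₁, t₁) = (2, 1.5) − 0.2·(12, 6) = (-0.4, 0.3)
(s₂, t₂) = (-0.4, 0.3) − 0.2·(-2.4, 3.6) = (0.08, -0.42)
(s₃, t₃) = (0.08, -0.42) − 0.2·(0.48, 2.16) = (-0.016, -0.852)
∂h/∂s at (-0.016, -0.852) = -0.096

-0.096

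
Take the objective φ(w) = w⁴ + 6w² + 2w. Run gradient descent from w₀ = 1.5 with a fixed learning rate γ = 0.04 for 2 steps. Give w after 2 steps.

φ′(w) = 4w³ + 12w + 2
Step 1: φ′(1.5) = 33.5; w₁ = 1.5 − 0.04·33.5 = 0.16
Step 2: φ′(0.16) = 3.936384; w₂ = 0.16 − 0.04·3.936384 = 0.00254464

0.00254464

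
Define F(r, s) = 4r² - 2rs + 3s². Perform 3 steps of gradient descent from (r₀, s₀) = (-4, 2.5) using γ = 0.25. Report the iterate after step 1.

(5.25, -3.25)

∇F = (8r - 2s, -2r + 6s)
(r₁, s₁) = (-4, 2.5) − 0.25·(-37, 23) = (5.25, -3.25)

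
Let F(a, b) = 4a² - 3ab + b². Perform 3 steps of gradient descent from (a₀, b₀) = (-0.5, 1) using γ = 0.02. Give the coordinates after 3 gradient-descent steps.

∇F = (8a - 3b, -3a + 2b)
Step 1: at (-0.5, 1), ∇F = (-7, 3.5) → (-0.5, 1) − 0.02·(-7, 3.5) = (-0.36, 0.93)
Step 2: at (-0.36, 0.93), ∇F = (-5.67, 2.94) → (-0.36, 0.93) − 0.02·(-5.67, 2.94) = (-0.2466, 0.8712)
Step 3: at (-0.2466, 0.8712), ∇F = (-4.5864, 2.4822) → (-0.2466, 0.8712) − 0.02·(-4.5864, 2.4822) = (-0.154872, 0.821556)

(-0.154872, 0.821556)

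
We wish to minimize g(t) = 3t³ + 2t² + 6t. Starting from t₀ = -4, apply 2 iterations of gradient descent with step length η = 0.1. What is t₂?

g′(t) = 9t² + 4t + 6
t₁ = -4 − 0.1·134 = -17.4
t₂ = -17.4 − 0.1·2661.24 = -283.524

-283.524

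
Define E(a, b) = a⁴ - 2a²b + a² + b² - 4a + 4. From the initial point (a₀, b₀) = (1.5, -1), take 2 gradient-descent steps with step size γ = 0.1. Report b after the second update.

∇E = (4a³ - 4ab + 2a - 4, -2a² + 2b)
Step 1: at (1.5, -1), ∇E = (18.5, -6.5) → (1.5, -1) − 0.1·(18.5, -6.5) = (-0.35, -0.35)
Step 2: at (-0.35, -0.35), ∇E = (-5.3615, -0.945) → (-0.35, -0.35) − 0.1·(-5.3615, -0.945) = (0.18615, -0.2555)
b = -0.2555

-0.2555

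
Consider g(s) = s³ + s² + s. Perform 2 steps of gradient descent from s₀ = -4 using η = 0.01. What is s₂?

-4.915243

g′(s) = 3s² + 2s + 1
Step 1: g′(-4) = 41; s₁ = -4 − 0.01·41 = -4.41
Step 2: g′(-4.41) = 50.5243; s₂ = -4.41 − 0.01·50.5243 = -4.915243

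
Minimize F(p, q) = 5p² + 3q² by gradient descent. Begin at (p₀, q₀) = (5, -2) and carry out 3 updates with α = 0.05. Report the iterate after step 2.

∇F = (10p, 6q)
(p₁, q₁) = (5, -2) − 0.05·(50, -12) = (2.5, -1.4)
(p₂, q₂) = (2.5, -1.4) − 0.05·(25, -8.4) = (1.25, -0.98)

(1.25, -0.98)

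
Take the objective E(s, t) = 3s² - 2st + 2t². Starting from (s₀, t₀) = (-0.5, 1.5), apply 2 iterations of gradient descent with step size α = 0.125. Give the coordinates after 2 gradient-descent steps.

(0.21875, 0.375)

∇E = (6s - 2t, -2s + 4t)
(s₁, t₁) = (-0.5, 1.5) − 0.125·(-6, 7) = (0.25, 0.625)
(s₂, t₂) = (0.25, 0.625) − 0.125·(0.25, 2) = (0.21875, 0.375)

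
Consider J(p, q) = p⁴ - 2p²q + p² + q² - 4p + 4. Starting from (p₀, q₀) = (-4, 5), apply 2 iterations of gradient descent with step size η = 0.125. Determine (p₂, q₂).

(-3616.75, 100.875)

∇J = (4p³ - 4pq + 2p - 4, -2p² + 2q)
(p₁, q₁) = (-4, 5) − 0.125·(-188, -22) = (19.5, 7.75)
(p₂, q₂) = (19.5, 7.75) − 0.125·(29090, -745) = (-3616.75, 100.875)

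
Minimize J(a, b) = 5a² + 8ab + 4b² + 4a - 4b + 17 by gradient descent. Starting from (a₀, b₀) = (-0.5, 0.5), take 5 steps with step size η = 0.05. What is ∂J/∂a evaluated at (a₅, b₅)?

∇J = (10a + 8b + 4, 8a + 8b - 4)
(a₁, b₁) = (-0.5, 0.5) − 0.05·(3, -4) = (-0.65, 0.7)
(a₂, b₂) = (-0.65, 0.7) − 0.05·(3.1, -3.6) = (-0.805, 0.88)
(a₃, b₃) = (-0.805, 0.88) − 0.05·(2.99, -3.4) = (-0.9545, 1.05)
(a₄, b₄) = (-0.9545, 1.05) − 0.05·(2.855, -3.236) = (-1.09725, 1.2118)
(a₅, b₅) = (-1.09725, 1.2118) − 0.05·(2.7219, -3.0836) = (-1.233345, 1.36598)
∂J/∂a at (-1.233345, 1.36598) = 2.59439

2.59439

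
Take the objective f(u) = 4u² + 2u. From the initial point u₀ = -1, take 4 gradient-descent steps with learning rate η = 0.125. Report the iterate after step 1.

f′(u) = 8u + 2
Step 1: f′(-1) = -6; u₁ = -1 − 0.125·(-6) = -0.25

-0.25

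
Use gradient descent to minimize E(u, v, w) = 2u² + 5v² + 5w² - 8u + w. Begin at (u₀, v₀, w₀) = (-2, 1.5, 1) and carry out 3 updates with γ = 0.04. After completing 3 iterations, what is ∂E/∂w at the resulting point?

∇E = (4u - 8, 10v, 10w + 1)
(u₁, v₁, w₁) = (-2, 1.5, 1) − 0.04·(-16, 15, 11) = (-1.36, 0.9, 0.56)
(u₂, v₂, w₂) = (-1.36, 0.9, 0.56) − 0.04·(-13.44, 9, 6.6) = (-0.8224, 0.54, 0.296)
(u₃, v₃, w₃) = (-0.8224, 0.54, 0.296) − 0.04·(-11.2896, 5.4, 3.96) = (-0.370816, 0.324, 0.1376)
∂E/∂w at (-0.370816, 0.324, 0.1376) = 2.376

2.376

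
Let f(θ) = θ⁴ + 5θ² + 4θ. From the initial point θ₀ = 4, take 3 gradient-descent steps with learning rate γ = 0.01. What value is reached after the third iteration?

f′(θ) = 4θ³ + 10θ + 4
θ₁ = 4 − 0.01·300 = 1
θ₂ = 1 − 0.01·18 = 0.82
θ₃ = 0.82 − 0.01·14.405472 = 0.67594528

0.67594528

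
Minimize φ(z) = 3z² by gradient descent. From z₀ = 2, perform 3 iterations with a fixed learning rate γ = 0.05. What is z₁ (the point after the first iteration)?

φ′(z) = 6z
Step 1: φ′(2) = 12; z₁ = 2 − 0.05·12 = 1.4

1.4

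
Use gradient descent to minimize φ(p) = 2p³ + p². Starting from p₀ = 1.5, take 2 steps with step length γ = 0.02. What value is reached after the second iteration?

φ′(p) = 6p² + 2p
p₁ = 1.5 − 0.02·16.5 = 1.17
p₂ = 1.17 − 0.02·10.5534 = 0.958932

0.958932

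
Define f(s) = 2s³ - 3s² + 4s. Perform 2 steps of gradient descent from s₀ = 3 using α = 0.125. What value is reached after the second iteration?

-7

f′(s) = 6s² - 6s + 4
s₁ = 3 − 0.125·40 = -2
s₂ = -2 − 0.125·40 = -7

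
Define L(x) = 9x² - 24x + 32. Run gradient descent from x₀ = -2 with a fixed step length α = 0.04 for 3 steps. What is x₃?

1.26016

L′(x) = 18x - 24
x₁ = -2 − 0.04·(-60) = 0.4
x₂ = 0.4 − 0.04·(-16.8) = 1.072
x₃ = 1.072 − 0.04·(-4.704) = 1.26016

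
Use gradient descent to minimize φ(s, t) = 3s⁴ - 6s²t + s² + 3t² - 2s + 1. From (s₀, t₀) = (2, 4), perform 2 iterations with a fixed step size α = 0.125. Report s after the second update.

∇φ = (12s³ - 12st + 2s - 2, -6s² + 6t)
(s₁, t₁) = (2, 4) − 0.125·(2, 0) = (1.75, 4)
(s₂, t₂) = (1.75, 4) − 0.125·(-18.1875, 5.625) = (4.0234375, 3.296875)
s = 4.0234375

4.0234375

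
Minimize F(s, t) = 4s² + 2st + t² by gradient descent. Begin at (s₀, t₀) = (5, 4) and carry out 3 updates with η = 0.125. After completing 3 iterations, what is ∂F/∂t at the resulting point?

∇F = (8s + 2t, 2s + 2t)
(s₁, t₁) = (5, 4) − 0.125·(48, 18) = (-1, 1.75)
(s₂, t₂) = (-1, 1.75) − 0.125·(-4.5, 1.5) = (-0.4375, 1.5625)
(s₃, t₃) = (-0.4375, 1.5625) − 0.125·(-0.375, 2.25) = (-0.390625, 1.28125)
∂F/∂t at (-0.390625, 1.28125) = 1.78125

1.78125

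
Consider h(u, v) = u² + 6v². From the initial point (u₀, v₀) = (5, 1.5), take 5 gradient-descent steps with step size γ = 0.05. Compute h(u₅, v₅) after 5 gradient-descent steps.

∇h = (2u, 12v)
Step 1: at (5, 1.5), ∇h = (10, 18) → (5, 1.5) − 0.05·(10, 18) = (4.5, 0.6)
Step 2: at (4.5, 0.6), ∇h = (9, 7.2) → (4.5, 0.6) − 0.05·(9, 7.2) = (4.05, 0.24)
Step 3: at (4.05, 0.24), ∇h = (8.1, 2.88) → (4.05, 0.24) − 0.05·(8.1, 2.88) = (3.645, 0.096)
Step 4: at (3.645, 0.096), ∇h = (7.29, 1.152) → (3.645, 0.096) − 0.05·(7.29, 1.152) = (3.2805, 0.0384)
Step 5: at (3.2805, 0.0384), ∇h = (6.561, 0.4608) → (3.2805, 0.0384) − 0.05·(6.561, 0.4608) = (2.95245, 0.01536)
h(2.95245, 0.01536) = 8.7183765801

8.7183765801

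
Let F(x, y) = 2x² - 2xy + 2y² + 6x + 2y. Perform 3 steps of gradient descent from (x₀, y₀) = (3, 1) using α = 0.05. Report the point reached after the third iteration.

∇F = (4x - 2y + 6, -2x + 4y + 2)
Step 1: at (3, 1), ∇F = (16, 0) → (3, 1) − 0.05·(16, 0) = (2.2, 1)
Step 2: at (2.2, 1), ∇F = (12.8, 1.6) → (2.2, 1) − 0.05·(12.8, 1.6) = (1.56, 0.92)
Step 3: at (1.56, 0.92), ∇F = (10.4, 2.56) → (1.56, 0.92) − 0.05·(10.4, 2.56) = (1.04, 0.792)

(1.04, 0.792)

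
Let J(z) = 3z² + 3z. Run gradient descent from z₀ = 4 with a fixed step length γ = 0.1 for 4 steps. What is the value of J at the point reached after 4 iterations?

-0.71018688

J′(z) = 6z + 3
Step 1: J′(4) = 27; z₁ = 4 − 0.1·27 = 1.3
Step 2: J′(1.3) = 10.8; z₂ = 1.3 − 0.1·10.8 = 0.22
Step 3: J′(0.22) = 4.32; z₃ = 0.22 − 0.1·4.32 = -0.212
Step 4: J′(-0.212) = 1.728; z₄ = -0.212 − 0.1·1.728 = -0.3848
J(-0.3848) = -0.71018688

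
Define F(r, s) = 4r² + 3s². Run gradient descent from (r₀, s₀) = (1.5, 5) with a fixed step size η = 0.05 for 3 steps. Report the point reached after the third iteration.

(0.324, 1.715)

∇F = (8r, 6s)
Step 1: at (1.5, 5), ∇F = (12, 30) → (1.5, 5) − 0.05·(12, 30) = (0.9, 3.5)
Step 2: at (0.9, 3.5), ∇F = (7.2, 21) → (0.9, 3.5) − 0.05·(7.2, 21) = (0.54, 2.45)
Step 3: at (0.54, 2.45), ∇F = (4.32, 14.7) → (0.54, 2.45) − 0.05·(4.32, 14.7) = (0.324, 1.715)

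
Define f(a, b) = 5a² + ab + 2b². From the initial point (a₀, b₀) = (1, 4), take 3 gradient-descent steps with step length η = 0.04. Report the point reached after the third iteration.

∇f = (10a + b, a + 4b)
(a₁, b₁) = (1, 4) − 0.04·(14, 17) = (0.44, 3.32)
(a₂, b₂) = (0.44, 3.32) − 0.04·(7.72, 13.72) = (0.1312, 2.7712)
(a₃, b₃) = (0.1312, 2.7712) − 0.04·(4.0832, 11.216) = (-0.032128, 2.32256)

(-0.032128, 2.32256)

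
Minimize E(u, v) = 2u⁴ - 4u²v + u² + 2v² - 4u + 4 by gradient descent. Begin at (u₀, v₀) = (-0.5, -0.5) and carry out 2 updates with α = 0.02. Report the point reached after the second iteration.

∇E = (8u³ - 8uv + 2u - 4, -4u² + 4v)
(u₁, v₁) = (-0.5, -0.5) − 0.02·(-8, -3) = (-0.34, -0.44)
(u₂, v₂) = (-0.34, -0.44) − 0.02·(-6.191232, -2.2224) = (-0.21617536, -0.395552)

(-0.21617536, -0.395552)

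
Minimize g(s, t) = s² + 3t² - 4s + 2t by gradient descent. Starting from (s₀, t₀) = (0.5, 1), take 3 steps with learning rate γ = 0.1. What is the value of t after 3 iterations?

-0.248

∇g = (2s - 4, 6t + 2)
(s₁, t₁) = (0.5, 1) − 0.1·(-3, 8) = (0.8, 0.2)
(s₂, t₂) = (0.8, 0.2) − 0.1·(-2.4, 3.2) = (1.04, -0.12)
(s₃, t₃) = (1.04, -0.12) − 0.1·(-1.92, 1.28) = (1.232, -0.248)
t = -0.248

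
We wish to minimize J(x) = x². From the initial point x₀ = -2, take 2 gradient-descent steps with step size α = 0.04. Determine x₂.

J′(x) = 2x
Step 1: J′(-2) = -4; x₁ = -2 − 0.04·(-4) = -1.84
Step 2: J′(-1.84) = -3.68; x₂ = -1.84 − 0.04·(-3.68) = -1.6928

-1.6928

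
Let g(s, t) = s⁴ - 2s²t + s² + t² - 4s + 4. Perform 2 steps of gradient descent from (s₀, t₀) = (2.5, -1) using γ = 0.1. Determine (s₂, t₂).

∇g = (4s³ - 4st + 2s - 4, -2s² + 2t)
(s₁, t₁) = (2.5, -1) − 0.1·(73.5, -14.5) = (-4.85, 0.45)
(s₂, t₂) = (-4.85, 0.45) − 0.1·(-461.3065, -46.145) = (41.28065, 5.0645)

(41.28065, 5.0645)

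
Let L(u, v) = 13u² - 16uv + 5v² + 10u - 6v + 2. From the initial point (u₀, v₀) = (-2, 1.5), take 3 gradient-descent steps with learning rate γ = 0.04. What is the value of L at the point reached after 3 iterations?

∇L = (26u - 16v + 10, -16u + 10v - 6)
(u₁, v₁) = (-2, 1.5) − 0.04·(-66, 41) = (0.64, -0.14)
(u₂, v₂) = (0.64, -0.14) − 0.04·(28.88, -17.64) = (-0.5152, 0.5656)
(u₃, v₃) = (-0.5152, 0.5656) − 0.04·(-12.4448, 7.8992) = (-0.017408, 0.249632)
L(-0.017408, 0.249632) = 0.713177678848

0.713177678848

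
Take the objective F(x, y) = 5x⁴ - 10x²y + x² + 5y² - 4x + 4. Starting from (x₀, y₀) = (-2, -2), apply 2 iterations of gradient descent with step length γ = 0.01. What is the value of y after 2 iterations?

-1.23696

∇F = (20x³ - 20xy + 2x - 4, -10x² + 10y)
(x₁, y₁) = (-2, -2) − 0.01·(-248, -60) = (0.48, -1.4)
(x₂, y₂) = (0.48, -1.4) − 0.01·(12.61184, -16.304) = (0.3538816, -1.23696)
y = -1.23696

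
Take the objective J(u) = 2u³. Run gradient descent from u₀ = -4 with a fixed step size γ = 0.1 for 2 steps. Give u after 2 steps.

-124.576

J′(u) = 6u²
u₁ = -4 − 0.1·96 = -13.6
u₂ = -13.6 − 0.1·1109.76 = -124.576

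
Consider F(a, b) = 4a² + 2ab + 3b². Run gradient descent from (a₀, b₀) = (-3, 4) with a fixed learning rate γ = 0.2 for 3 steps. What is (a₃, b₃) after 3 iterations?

∇F = (8a + 2b, 2a + 6b)
Step 1: at (-3, 4), ∇F = (-16, 18) → (-3, 4) − 0.2·(-16, 18) = (0.2, 0.4)
Step 2: at (0.2, 0.4), ∇F = (2.4, 2.8) → (0.2, 0.4) − 0.2·(2.4, 2.8) = (-0.28, -0.16)
Step 3: at (-0.28, -0.16), ∇F = (-2.56, -1.52) → (-0.28, -0.16) − 0.2·(-2.56, -1.52) = (0.232, 0.144)

(0.232, 0.144)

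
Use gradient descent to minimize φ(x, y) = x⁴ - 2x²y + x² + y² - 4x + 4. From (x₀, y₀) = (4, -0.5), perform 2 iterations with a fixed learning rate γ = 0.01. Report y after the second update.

-0.131752

∇φ = (4x³ - 4xy + 2x - 4, -2x² + 2y)
(x₁, y₁) = (4, -0.5) − 0.01·(268, -33) = (1.32, -0.17)
(x₂, y₂) = (1.32, -0.17) − 0.01·(8.737472, -3.8248) = (1.23262528, -0.131752)
y = -0.131752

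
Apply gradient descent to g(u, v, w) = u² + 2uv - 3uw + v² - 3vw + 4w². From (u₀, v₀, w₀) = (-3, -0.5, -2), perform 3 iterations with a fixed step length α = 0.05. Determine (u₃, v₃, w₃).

(-2.77675, -0.27675, -1.412625)

∇g = (2u + 2v - 3w, 2u + 2v - 3w, -3u - 3v + 8w)
(u₁, v₁, w₁) = (-3, -0.5, -2) − 0.05·(-1, -1, -5.5) = (-2.95, -0.45, -1.725)
(u₂, v₂, w₂) = (-2.95, -0.45, -1.725) − 0.05·(-1.625, -1.625, -3.6) = (-2.86875, -0.36875, -1.545)
(u₃, v₃, w₃) = (-2.86875, -0.36875, -1.545) − 0.05·(-1.84, -1.84, -2.6475) = (-2.77675, -0.27675, -1.412625)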